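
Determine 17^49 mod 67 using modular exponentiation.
Using repeated squaring. 49 = 32 + 16 + 1 (binary 110001). Repeated squaring mod 67: 17^1 ≡ 17; 17^2 ≡ 17² = 289 ≡ 21; 17^4 ≡ 21² = 441 ≡ 39; 17^8 ≡ 39² = 1521 ≡ 47; 17^16 ≡ 47² = 2209 ≡ 65; 17^32 ≡ 65² = 4225 ≡ 4. Multiply: 17^49 = 17^32 × 17^16 × 17^1 ≡ 4 × 65 × 17 (mod 67): 4 × 65 = 260 ≡ 59; 59 × 17 = 1003 ≡ 65. So 17^49 ≡ 65 (mod 67).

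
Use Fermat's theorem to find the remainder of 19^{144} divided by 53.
13

By Fermat's Little Theorem, a^(p-1) ≡ 1 (mod p) for prime p and gcd(a, p) = 1
Here p = 53, so 19^52 ≡ 1 (mod 53)
We can reduce the exponent: 144 mod 52 = 40
So 19^144 ≡ 19^40 (mod 53)
Computing: 19^40 mod 53 = 13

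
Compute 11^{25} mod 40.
11

Using successive squaring:
Binary expansion of 25: 11001
Powers of 11 mod 40 (each is the square of the previous):
  11^1 ≡ 11 (mod 40)
  11^2 ≡ 11² = 121 ≡ 1 (mod 40)
  11^4 ≡ 1² = 1 ≡ 1 (mod 40)
  11^8 ≡ 1² = 1 ≡ 1 (mod 40)
  11^16 ≡ 1² = 1 ≡ 1 (mod 40)
25 = 16 + 8 + 1, so 11^25 = 11^16 × 11^8 × 11^1 ≡ 1 × 1 × 11 (mod 40)
Multiplying step by step:
  1 × 1 = 1 ≡ 1 (mod 40)
  1 × 11 = 11 ≡ 11 (mod 40)
Result: 11^25 ≡ 11 (mod 40)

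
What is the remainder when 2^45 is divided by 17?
Using Fermat: 2^{16} ≡ 1 (mod 17). 45 ≡ 13 (mod 16). So 2^{45} ≡ 2^{13} ≡ 15 (mod 17)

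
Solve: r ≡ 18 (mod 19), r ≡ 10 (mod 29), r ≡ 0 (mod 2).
M = 19 × 29 × 2 = 1102. M₁ = 58, y₁ ≡ 1 (mod 19). M₂ = 38, y₂ ≡ 13 (mod 29). M₃ = 551, y₃ ≡ 1 (mod 2). r = 18×58×1 + 10×38×13 + 0×551×1 ≡ 474 (mod 1102)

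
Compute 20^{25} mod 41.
32

Using successive squaring:
Binary expansion of 25: 11001
Powers of 20 mod 41 (each is the square of the previous):
  20^1 ≡ 20 (mod 41)
  20^2 ≡ 20² = 400 ≡ 31 (mod 41)
  20^4 ≡ 31² = 961 ≡ 18 (mod 41)
  20^8 ≡ 18² = 324 ≡ 37 (mod 41)
  20^16 ≡ 37² = 1369 ≡ 16 (mod 41)
25 = 16 + 8 + 1, so 20^25 = 20^16 × 20^8 × 20^1 ≡ 16 × 37 × 20 (mod 41)
Multiplying step by step:
  16 × 37 = 592 ≡ 18 (mod 41)
  18 × 20 = 360 ≡ 32 (mod 41)
Result: 20^25 ≡ 32 (mod 41)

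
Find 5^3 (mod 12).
3 = 2 + 1 (binary 11). Repeated squaring mod 12: 5^1 ≡ 5; 5^2 ≡ 5² = 25 ≡ 1. Multiply: 5^3 = 5^2 × 5^1 ≡ 1 × 5 (mod 12): 1 × 5 = 5 ≡ 5. So 5^3 ≡ 5 (mod 12).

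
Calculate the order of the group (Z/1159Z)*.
1080

Prime factorization: 1159 = 19 × 61
Using the formula φ(n) = n × Π(1 - 1/p) for each prime factor p:
φ(1159) = 1159 × (1 - 1/19) × (1 - 1/61)
φ(1159) = 1080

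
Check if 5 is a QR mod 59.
By Euler's criterion: 5^{29} ≡ 1 (mod 59). Since this equals 1, 5 is a QR.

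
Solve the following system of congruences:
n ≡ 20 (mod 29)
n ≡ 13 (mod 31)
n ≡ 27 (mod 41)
28440

Using the Chinese Remainder Theorem:
M = product of moduli = 36859
For equation 1: M_1 = 1271, 1271 ≡ 24 (mod 29), inverse of 1271 mod 29 is 23 (check: 24 × 23 = 552 ≡ 1 (mod 29))
For equation 2: M_2 = 1189, 1189 ≡ 11 (mod 31), inverse of 1189 mod 31 is 17 (check: 11 × 17 = 187 ≡ 1 (mod 31))
For equation 3: M_3 = 899, 899 ≡ 38 (mod 41), inverse of 899 mod 41 is 27 (check: 38 × 27 = 1026 ≡ 1 (mod 41))
Combine: n ≡ Σ r_i×M_i×(M_i⁻¹ mod m_i) = 20×1271×23 + 13×1189×17 + 27×899×27 = 584660 + 262769 + 655371 = 1502800
1502800 mod 36859 = 28440
n ≡ 28440 (mod 36859)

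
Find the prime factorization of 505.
5 × 101

Divide by primes starting from smallest:
505 ÷ 5 = 101
101 ÷ 101 = 1

505 = 5 × 101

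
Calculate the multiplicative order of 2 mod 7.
Powers of 2 mod 7: 2^1≡2, 2^2≡4, 2^3≡1. Order = 3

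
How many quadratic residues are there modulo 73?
For prime 73, there are (p-1)/2 = (73-1)/2 = 36 quadratic residues (excluding 0).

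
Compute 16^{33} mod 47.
36

Using successive squaring:
Binary expansion of 33: 100001
Powers of 16 mod 47 (each is the square of the previous):
  16^1 ≡ 16 (mod 47)
  16^2 ≡ 16² = 256 ≡ 21 (mod 47)
  16^4 ≡ 21² = 441 ≡ 18 (mod 47)
  16^8 ≡ 18² = 324 ≡ 42 (mod 47)
  16^16 ≡ 42² = 1764 ≡ 25 (mod 47)
  16^32 ≡ 25² = 625 ≡ 14 (mod 47)
33 = 32 + 1, so 16^33 = 16^32 × 16^1 ≡ 14 × 16 (mod 47)
Multiplying step by step:
  14 × 16 = 224 ≡ 36 (mod 47)
Result: 16^33 ≡ 36 (mod 47)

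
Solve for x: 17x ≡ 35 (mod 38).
11

Since gcd(17, 38) = 1 divides 35, a solution exists.
Multiply both sides by the inverse of 17 mod 38:
  17^(-1) mod 38 = 9
  x ≡ 9 × 35 ≡ 315 ≡ 11 (mod 38)
Verification: 17 × 11 = 187 = 4 × 38 + 35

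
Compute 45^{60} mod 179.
125

Using successive squaring:
Binary expansion of 60: 111100
Powers of 45 mod 179 (each is the square of the previous):
  45^1 ≡ 45 (mod 179)
  45^2 ≡ 45² = 2025 ≡ 56 (mod 179)
  45^4 ≡ 56² = 3136 ≡ 93 (mod 179)
  45^8 ≡ 93² = 8649 ≡ 57 (mod 179)
  45^16 ≡ 57² = 3249 ≡ 27 (mod 179)
  45^32 ≡ 27² = 729 ≡ 13 (mod 179)
60 = 32 + 16 + 8 + 4, so 45^60 = 45^32 × 45^16 × 45^8 × 45^4 ≡ 13 × 27 × 57 × 93 (mod 179)
Multiplying step by step:
  13 × 27 = 351 ≡ 172 (mod 179)
  172 × 57 = 9804 ≡ 138 (mod 179)
  138 × 93 = 12834 ≡ 125 (mod 179)
Result: 45^60 ≡ 125 (mod 179)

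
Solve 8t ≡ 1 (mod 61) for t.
23

Using Extended Euclidean Algorithm:
gcd(8, 61) = 1
Bezout coefficients: 8 × 23 + 61 × -3 = 1
So 8 × 23 ≡ 1 (mod 61)
The inverse is 23 mod 61 = 23
Verification: 8 × 23 = 184 = 3 × 61 + 1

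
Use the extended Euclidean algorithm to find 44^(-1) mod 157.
Extended GCD: 44(25) + 157(-7) = 1. So 44^(-1) ≡ 25 ≡ 25 (mod 157). Verify: 44 × 25 = 1100 ≡ 1 (mod 157)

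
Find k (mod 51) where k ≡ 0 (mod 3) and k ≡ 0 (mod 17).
M = 3 × 17 = 51. M₁ = 17, y₁ ≡ 2 (mod 3). M₂ = 3, y₂ ≡ 6 (mod 17). k = 0×17×2 + 0×3×6 ≡ 0 (mod 51)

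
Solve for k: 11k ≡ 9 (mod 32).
27

Since gcd(11, 32) = 1 divides 9, a solution exists.
Multiply both sides by the inverse of 11 mod 32:
  11^(-1) mod 32 = 3
  x ≡ 3 × 9 ≡ 27 ≡ 27 (mod 32)
Verification: 11 × 27 = 297 = 9 × 32 + 9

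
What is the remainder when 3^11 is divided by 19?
Using repeated squaring. 11 = 8 + 2 + 1 (binary 1011). Repeated squaring mod 19: 3^1 ≡ 3; 3^2 ≡ 3² = 9 ≡ 9; 3^4 ≡ 9² = 81 ≡ 5; 3^8 ≡ 5² = 25 ≡ 6. Multiply: 3^11 = 3^8 × 3^2 × 3^1 ≡ 6 × 9 × 3 (mod 19): 6 × 9 = 54 ≡ 16; 16 × 3 = 48 ≡ 10. So 3^11 ≡ 10 (mod 19).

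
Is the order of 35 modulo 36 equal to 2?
Yes, ord_36(35) = 2.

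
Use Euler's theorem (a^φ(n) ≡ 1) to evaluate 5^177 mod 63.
By Euler: 5^{36} ≡ 1 (mod 63) since gcd(5, 63) = 1. 177 = 4×36 + 33. So 5^{177} ≡ 5^{33} ≡ 62 (mod 63)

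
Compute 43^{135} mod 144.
19

Using successive squaring:
Binary expansion of 135: 10000111
Powers of 43 mod 144 (each is the square of the previous):
  43^1 ≡ 43 (mod 144)
  43^2 ≡ 43² = 1849 ≡ 121 (mod 144)
  43^4 ≡ 121² = 14641 ≡ 97 (mod 144)
  43^8 ≡ 97² = 9409 ≡ 49 (mod 144)
  43^16 ≡ 49² = 2401 ≡ 97 (mod 144)
  43^32 ≡ 97² = 9409 ≡ 49 (mod 144)
  43^64 ≡ 49² = 2401 ≡ 97 (mod 144)
  43^128 ≡ 97² = 9409 ≡ 49 (mod 144)
135 = 128 + 4 + 2 + 1, so 43^135 = 43^128 × 43^4 × 43^2 × 43^1 ≡ 49 × 97 × 121 × 43 (mod 144)
Multiplying step by step:
  49 × 97 = 4753 ≡ 1 (mod 144)
  1 × 121 = 121 ≡ 121 (mod 144)
  121 × 43 = 5203 ≡ 19 (mod 144)
Result: 43^135 ≡ 19 (mod 144)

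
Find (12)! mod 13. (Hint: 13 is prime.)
By Wilson's theorem, (12)! ≡ -1 ≡ 12 (mod 13)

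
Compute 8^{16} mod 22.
14

Using successive squaring:
Binary expansion of 16: 10000
Powers of 8 mod 22 (each is the square of the previous):
  8^1 ≡ 8 (mod 22)
  8^2 ≡ 8² = 64 ≡ 20 (mod 22)
  8^4 ≡ 20² = 400 ≡ 4 (mod 22)
  8^8 ≡ 4² = 16 ≡ 16 (mod 22)
  8^16 ≡ 16² = 256 ≡ 14 (mod 22)
16 is a power of 2, so 8^16 is the last square: ≡ 14 (mod 22)
Result: 8^16 ≡ 14 (mod 22)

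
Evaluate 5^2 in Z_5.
5 ≡ 0 (mod 5). 2 = 2 (binary 10). Repeated squaring mod 5: 0^1 ≡ 0; 0^2 ≡ 0² = 0 ≡ 0. So 5^2 ≡ 0 (mod 5).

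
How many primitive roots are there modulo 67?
20

The number of primitive roots modulo p is φ(p-1) = φ(66)
φ(66) = 20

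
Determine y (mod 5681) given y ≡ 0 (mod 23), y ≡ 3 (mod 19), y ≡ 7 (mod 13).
345

Using the Chinese Remainder Theorem:
M = product of moduli = 5681
For equation 1: M_1 = 247, 247 ≡ 17 (mod 23), inverse of 247 mod 23 is 19 (check: 17 × 19 = 323 ≡ 1 (mod 23))
For equation 2: M_2 = 299, 299 ≡ 14 (mod 19), inverse of 299 mod 19 is 15 (check: 14 × 15 = 210 ≡ 1 (mod 19))
For equation 3: M_3 = 437, 437 ≡ 8 (mod 13), inverse of 437 mod 13 is 5 (check: 8 × 5 = 40 ≡ 1 (mod 13))
Combine: y ≡ Σ r_i×M_i×(M_i⁻¹ mod m_i) = 0×247×19 + 3×299×15 + 7×437×5 = 0 + 13455 + 15295 = 28750
28750 mod 5681 = 345
y ≡ 345 (mod 5681)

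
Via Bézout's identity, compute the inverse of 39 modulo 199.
Extended GCD: 39(-51) + 199(10) = 1. So 39^(-1) ≡ 148 ≡ 148 (mod 199). Verify: 39 × 148 = 5772 ≡ 1 (mod 199)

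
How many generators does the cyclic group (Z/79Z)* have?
24

The number of primitive roots modulo p is φ(p-1) = φ(78)
φ(78) = 24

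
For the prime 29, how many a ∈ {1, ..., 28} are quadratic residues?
For prime 29, there are (p-1)/2 = (29-1)/2 = 14 quadratic residues (excluding 0).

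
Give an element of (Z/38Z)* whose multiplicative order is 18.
3 has order 18 mod 38 since 3^{18} ≡ 1 (mod 38) and no smaller power works.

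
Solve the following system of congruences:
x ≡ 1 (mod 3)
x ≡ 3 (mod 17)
37

Using the Chinese Remainder Theorem:
M = product of moduli = 51
For equation 1: M_1 = 17, 17 ≡ 2 (mod 3), inverse of 17 mod 3 is 2 (check: 2 × 2 = 4 ≡ 1 (mod 3))
For equation 2: M_2 = 3, 3 ≡ 3 (mod 17), inverse of 3 mod 17 is 6 (check: 3 × 6 = 18 ≡ 1 (mod 17))
Combine: x ≡ Σ r_i×M_i×(M_i⁻¹ mod m_i) = 1×17×2 + 3×3×6 = 34 + 54 = 88
88 mod 51 = 37
x ≡ 37 (mod 51)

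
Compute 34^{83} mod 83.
34

Using successive squaring:
Binary expansion of 83: 1010011
Powers of 34 mod 83 (each is the square of the previous):
  34^1 ≡ 34 (mod 83)
  34^2 ≡ 34² = 1156 ≡ 77 (mod 83)
  34^4 ≡ 77² = 5929 ≡ 36 (mod 83)
  34^8 ≡ 36² = 1296 ≡ 51 (mod 83)
  34^16 ≡ 51² = 2601 ≡ 28 (mod 83)
  34^32 ≡ 28² = 784 ≡ 37 (mod 83)
  34^64 ≡ 37² = 1369 ≡ 41 (mod 83)
83 = 64 + 16 + 2 + 1, so 34^83 = 34^64 × 34^16 × 34^2 × 34^1 ≡ 41 × 28 × 77 × 34 (mod 83)
Multiplying step by step:
  41 × 28 = 1148 ≡ 69 (mod 83)
  69 × 77 = 5313 ≡ 1 (mod 83)
  1 × 34 = 34 ≡ 34 (mod 83)
Result: 34^83 ≡ 34 (mod 83)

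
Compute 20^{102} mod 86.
64

Using successive squaring:
Binary expansion of 102: 1100110
Powers of 20 mod 86 (each is the square of the previous):
  20^1 ≡ 20 (mod 86)
  20^2 ≡ 20² = 400 ≡ 56 (mod 86)
  20^4 ≡ 56² = 3136 ≡ 40 (mod 86)
  20^8 ≡ 40² = 1600 ≡ 52 (mod 86)
  20^16 ≡ 52² = 2704 ≡ 38 (mod 86)
  20^32 ≡ 38² = 1444 ≡ 68 (mod 86)
  20^64 ≡ 68² = 4624 ≡ 66 (mod 86)
102 = 64 + 32 + 4 + 2, so 20^102 = 20^64 × 20^32 × 20^4 × 20^2 ≡ 66 × 68 × 40 × 56 (mod 86)
Multiplying step by step:
  66 × 68 = 4488 ≡ 16 (mod 86)
  16 × 40 = 640 ≡ 38 (mod 86)
  38 × 56 = 2128 ≡ 64 (mod 86)
Result: 20^102 ≡ 64 (mod 86)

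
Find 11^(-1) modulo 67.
61

Using Extended Euclidean Algorithm:
gcd(11, 67) = 1
Bezout coefficients: 11 × -6 + 67 × 1 = 1
So 11 × -6 ≡ 1 (mod 67)
The inverse is -6 mod 67 = 61
Verification: 11 × 61 = 671 = 10 × 67 + 1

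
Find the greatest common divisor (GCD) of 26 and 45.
1

Using the Euclidean algorithm:
26 = 0 × 45 + 26
45 = 1 × 26 + 19
26 = 1 × 19 + 7
19 = 2 × 7 + 5
7 = 1 × 5 + 2
5 = 2 × 2 + 1
2 = 2 × 1 + 0

GCD(26, 45) = 1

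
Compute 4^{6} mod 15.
1

Using successive squaring:
Binary expansion of 6: 110
Powers of 4 mod 15 (each is the square of the previous):
  4^1 ≡ 4 (mod 15)
  4^2 ≡ 4² = 16 ≡ 1 (mod 15)
  4^4 ≡ 1² = 1 ≡ 1 (mod 15)
6 = 4 + 2, so 4^6 = 4^4 × 4^2 ≡ 1 × 1 (mod 15)
Multiplying step by step:
  1 × 1 = 1 ≡ 1 (mod 15)
Result: 4^6 ≡ 1 (mod 15)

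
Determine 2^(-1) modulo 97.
2^(-1) ≡ 49 (mod 97). Verification: 2 × 49 = 98 ≡ 1 (mod 97)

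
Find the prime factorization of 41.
41

Divide by primes starting from smallest:
41 ÷ 41 = 1

41 = 41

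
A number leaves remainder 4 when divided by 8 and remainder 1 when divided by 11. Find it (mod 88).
M = 8 × 11 = 88. M₁ = 11, y₁ ≡ 3 (mod 8). M₂ = 8, y₂ ≡ 7 (mod 11). z = 4×11×3 + 1×8×7 ≡ 12 (mod 88)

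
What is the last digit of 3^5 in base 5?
5 = 4 + 1 (binary 101). Repeated squaring mod 5: 3^1 ≡ 3; 3^2 ≡ 3² = 9 ≡ 4; 3^4 ≡ 4² = 16 ≡ 1. Multiply: 3^5 = 3^4 × 3^1 ≡ 1 × 3 (mod 5): 1 × 3 = 3 ≡ 3. So 3^5 ≡ 3 (mod 5).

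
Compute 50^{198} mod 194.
22

Using successive squaring:
Binary expansion of 198: 11000110
Powers of 50 mod 194 (each is the square of the previous):
  50^1 ≡ 50 (mod 194)
  50^2 ≡ 50² = 2500 ≡ 172 (mod 194)
  50^4 ≡ 172² = 29584 ≡ 96 (mod 194)
  50^8 ≡ 96² = 9216 ≡ 98 (mod 194)
  50^16 ≡ 98² = 9604 ≡ 98 (mod 194)
  50^32 ≡ 98² = 9604 ≡ 98 (mod 194)
  50^64 ≡ 98² = 9604 ≡ 98 (mod 194)
  50^128 ≡ 98² = 9604 ≡ 98 (mod 194)
198 = 128 + 64 + 4 + 2, so 50^198 = 50^128 × 50^64 × 50^4 × 50^2 ≡ 98 × 98 × 96 × 172 (mod 194)
Multiplying step by step:
  98 × 98 = 9604 ≡ 98 (mod 194)
  98 × 96 = 9408 ≡ 96 (mod 194)
  96 × 172 = 16512 ≡ 22 (mod 194)
Result: 50^198 ≡ 22 (mod 194)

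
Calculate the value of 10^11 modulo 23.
Using repeated squaring. 11 = 8 + 2 + 1 (binary 1011). Repeated squaring mod 23: 10^1 ≡ 10; 10^2 ≡ 10² = 100 ≡ 8; 10^4 ≡ 8² = 64 ≡ 18; 10^8 ≡ 18² = 324 ≡ 2. Multiply: 10^11 = 10^8 × 10^2 × 10^1 ≡ 2 × 8 × 10 (mod 23): 2 × 8 = 16 ≡ 16; 16 × 10 = 160 ≡ 22. So 10^11 ≡ 22 (mod 23).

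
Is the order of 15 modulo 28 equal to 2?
Yes, ord_28(15) = 2.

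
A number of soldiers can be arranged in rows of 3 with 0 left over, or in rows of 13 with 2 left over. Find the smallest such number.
M = 3 × 13 = 39. M₁ = 13, y₁ ≡ 1 (mod 3). M₂ = 3, y₂ ≡ 9 (mod 13). t = 0×13×1 + 2×3×9 ≡ 15 (mod 39). The smallest positive such number is 15.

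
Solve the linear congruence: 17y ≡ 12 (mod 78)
42

Since gcd(17, 78) = 1 divides 12, a solution exists.
Multiply both sides by the inverse of 17 mod 78:
  17^(-1) mod 78 = 23
  x ≡ 23 × 12 ≡ 276 ≡ 42 (mod 78)
Verification: 17 × 42 = 714 = 9 × 78 + 12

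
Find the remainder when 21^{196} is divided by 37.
By Fermat: 21^{36} ≡ 1 (mod 37). 196 = 5×36 + 16. So 21^{196} ≡ 21^{16} ≡ 12 (mod 37)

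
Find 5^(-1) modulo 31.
25

Using Extended Euclidean Algorithm:
gcd(5, 31) = 1
Bezout coefficients: 5 × -6 + 31 × 1 = 1
So 5 × -6 ≡ 1 (mod 31)
The inverse is -6 mod 31 = 25
Verification: 5 × 25 = 125 = 4 × 31 + 1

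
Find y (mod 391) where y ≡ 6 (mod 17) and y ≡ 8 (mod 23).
M = 17 × 23 = 391. M₁ = 23, y₁ ≡ 3 (mod 17). M₂ = 17, y₂ ≡ 19 (mod 23). y = 6×23×3 + 8×17×19 ≡ 261 (mod 391)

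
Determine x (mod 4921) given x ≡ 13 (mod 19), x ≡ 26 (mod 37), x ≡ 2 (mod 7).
1913

Using the Chinese Remainder Theorem:
M = product of moduli = 4921
For equation 1: M_1 = 259, 259 ≡ 12 (mod 19), inverse of 259 mod 19 is 8 (check: 12 × 8 = 96 ≡ 1 (mod 19))
For equation 2: M_2 = 133, 133 ≡ 22 (mod 37), inverse of 133 mod 37 is 32 (check: 22 × 32 = 704 ≡ 1 (mod 37))
For equation 3: M_3 = 703, 703 ≡ 3 (mod 7), inverse of 703 mod 7 is 5 (check: 3 × 5 = 15 ≡ 1 (mod 7))
Combine: x ≡ Σ r_i×M_i×(M_i⁻¹ mod m_i) = 13×259×8 + 26×133×32 + 2×703×5 = 26936 + 110656 + 7030 = 144622
144622 mod 4921 = 1913
x ≡ 1913 (mod 4921)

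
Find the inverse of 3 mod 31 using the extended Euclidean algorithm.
Extended GCD: 3(-10) + 31(1) = 1. So 3^(-1) ≡ 21 ≡ 21 (mod 31). Verify: 3 × 21 = 63 ≡ 1 (mod 31)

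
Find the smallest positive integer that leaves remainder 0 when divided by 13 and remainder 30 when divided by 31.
M = 13 × 31 = 403. M₁ = 31, y₁ ≡ 8 (mod 13). M₂ = 13, y₂ ≡ 12 (mod 31). z = 0×31×8 + 30×13×12 ≡ 247 (mod 403). The smallest positive such number is 247.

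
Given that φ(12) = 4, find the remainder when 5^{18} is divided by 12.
By Euler: 5^{4} ≡ 1 (mod 12) since gcd(5, 12) = 1. 18 = 4×4 + 2. So 5^{18} ≡ 5^{2} ≡ 1 (mod 12)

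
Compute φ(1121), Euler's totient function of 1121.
1044

Prime factorization: 1121 = 19 × 59
Using the formula φ(n) = n × Π(1 - 1/p) for each prime factor p:
φ(1121) = 1121 × (1 - 1/19) × (1 - 1/59)
φ(1121) = 1044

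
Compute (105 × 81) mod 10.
5

(105 × 81) = 8505
8505 mod 10 = 5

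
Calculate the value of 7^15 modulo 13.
Using Fermat: 7^{12} ≡ 1 (mod 13). 15 ≡ 3 (mod 12). So 7^{15} ≡ 7^{3} ≡ 5 (mod 13)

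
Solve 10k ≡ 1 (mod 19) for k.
2

Using Extended Euclidean Algorithm:
gcd(10, 19) = 1
Bezout coefficients: 10 × 2 + 19 × -1 = 1
So 10 × 2 ≡ 1 (mod 19)
The inverse is 2 mod 19 = 2
Verification: 10 × 2 = 20 = 1 × 19 + 1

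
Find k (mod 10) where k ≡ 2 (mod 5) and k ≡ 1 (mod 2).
M = 5 × 2 = 10. M₁ = 2, y₁ ≡ 3 (mod 5). M₂ = 5, y₂ ≡ 1 (mod 2). k = 2×2×3 + 1×5×1 ≡ 7 (mod 10)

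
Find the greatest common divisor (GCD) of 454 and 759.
1

Using the Euclidean algorithm:
454 = 0 × 759 + 454
759 = 1 × 454 + 305
454 = 1 × 305 + 149
305 = 2 × 149 + 7
149 = 21 × 7 + 2
7 = 3 × 2 + 1
2 = 2 × 1 + 0

GCD(454, 759) = 1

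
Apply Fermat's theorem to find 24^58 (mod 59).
By Fermat's Little Theorem, 24^{58} ≡ 1 (mod 59) since 59 is prime and gcd(24, 59) = 1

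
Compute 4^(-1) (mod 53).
4^(-1) ≡ 40 (mod 53). Verification: 4 × 40 = 160 ≡ 1 (mod 53)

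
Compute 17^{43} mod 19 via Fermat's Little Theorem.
5

By Fermat's Little Theorem, a^(p-1) ≡ 1 (mod p) for prime p and gcd(a, p) = 1
Here p = 19, so 17^18 ≡ 1 (mod 19)
We can reduce the exponent: 43 mod 18 = 7
So 17^43 ≡ 17^7 (mod 19)
Computing: 17^7 mod 19 = 5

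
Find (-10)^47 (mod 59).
Using repeated squaring. (-10) ≡ 49 (mod 59). 47 = 32 + 8 + 4 + 2 + 1 (binary 101111). Repeated squaring mod 59: 49^1 ≡ 49; 49^2 ≡ 49² = 2401 ≡ 41; 49^4 ≡ 41² = 1681 ≡ 29; 49^8 ≡ 29² = 841 ≡ 15; 49^16 ≡ 15² = 225 ≡ 48; 49^32 ≡ 48² = 2304 ≡ 3. Multiply: (-10)^47 ≡ 49^32 × 49^8 × 49^4 × 49^2 × 49^1 ≡ 3 × 15 × 29 × 41 × 49 (mod 59): 3 × 15 = 45 ≡ 45; 45 × 29 = 1305 ≡ 7; 7 × 41 = 287 ≡ 51; 51 × 49 = 2499 ≡ 21. So (-10)^47 ≡ 21 (mod 59).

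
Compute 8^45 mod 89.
Using repeated squaring. 45 = 32 + 8 + 4 + 1 (binary 101101). Repeated squaring mod 89: 8^1 ≡ 8; 8^2 ≡ 8² = 64 ≡ 64; 8^4 ≡ 64² = 4096 ≡ 2; 8^8 ≡ 2² = 4 ≡ 4; 8^16 ≡ 4² = 16 ≡ 16; 8^32 ≡ 16² = 256 ≡ 78. Multiply: 8^45 = 8^32 × 8^8 × 8^4 × 8^1 ≡ 78 × 4 × 2 × 8 (mod 89): 78 × 4 = 312 ≡ 45; 45 × 2 = 90 ≡ 1; 1 × 8 = 8 ≡ 8. So 8^45 ≡ 8 (mod 89).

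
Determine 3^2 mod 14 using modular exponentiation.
2 = 2 (binary 10). Repeated squaring mod 14: 3^1 ≡ 3; 3^2 ≡ 3² = 9 ≡ 9. So 3^2 ≡ 9 (mod 14).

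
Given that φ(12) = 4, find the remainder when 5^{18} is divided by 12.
By Euler: 5^{4} ≡ 1 (mod 12) since gcd(5, 12) = 1. 18 = 4×4 + 2. So 5^{18} ≡ 5^{2} ≡ 1 (mod 12)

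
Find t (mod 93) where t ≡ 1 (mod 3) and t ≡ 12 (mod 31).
M = 3 × 31 = 93. M₁ = 31, y₁ ≡ 1 (mod 3). M₂ = 3, y₂ ≡ 21 (mod 31). t = 1×31×1 + 12×3×21 ≡ 43 (mod 93)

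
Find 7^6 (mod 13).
6 = 4 + 2 (binary 110). Repeated squaring mod 13: 7^1 ≡ 7; 7^2 ≡ 7² = 49 ≡ 10; 7^4 ≡ 10² = 100 ≡ 9. Multiply: 7^6 = 7^4 × 7^2 ≡ 9 × 10 (mod 13): 9 × 10 = 90 ≡ 12. So 7^6 ≡ 12 (mod 13).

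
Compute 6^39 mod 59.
Using repeated squaring. 39 = 32 + 4 + 2 + 1 (binary 100111). Repeated squaring mod 59: 6^1 ≡ 6; 6^2 ≡ 6² = 36 ≡ 36; 6^4 ≡ 36² = 1296 ≡ 57; 6^8 ≡ 57² = 3249 ≡ 4; 6^16 ≡ 4² = 16 ≡ 16; 6^32 ≡ 16² = 256 ≡ 20. Multiply: 6^39 = 6^32 × 6^4 × 6^2 × 6^1 ≡ 20 × 57 × 36 × 6 (mod 59): 20 × 57 = 1140 ≡ 19; 19 × 36 = 684 ≡ 35; 35 × 6 = 210 ≡ 33. So 6^39 ≡ 33 (mod 59).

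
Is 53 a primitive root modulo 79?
Yes

To verify, check if 53^(78/q) ≢ 1 (mod 79) for each prime divisor q of 78
Divisors of 78 = 78: [1, 2, 3, 6, 13, 26, 39, 78]
  53^(78/2) = 53^39 ≡ 78 (mod 79)
  53^(78/3) = 53^26 ≡ 55 (mod 79)
  53^(78/13) = 53^6 ≡ 22 (mod 79)
Conclusion: 53 is a primitive root modulo 79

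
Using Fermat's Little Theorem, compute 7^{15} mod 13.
5

By Fermat's Little Theorem, a^(p-1) ≡ 1 (mod p) for prime p and gcd(a, p) = 1
Here p = 13, so 7^12 ≡ 1 (mod 13)
We can reduce the exponent: 15 mod 12 = 3
So 7^15 ≡ 7^3 (mod 13)
Computing: 7^3 mod 13 = 5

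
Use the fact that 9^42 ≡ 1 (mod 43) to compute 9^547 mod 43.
By Fermat: 9^{42} ≡ 1 (mod 43). 547 ≡ 1 (mod 42). So 9^{547} ≡ 9^{1} ≡ 9 (mod 43)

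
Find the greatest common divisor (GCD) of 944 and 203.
1

Using the Euclidean algorithm:
944 = 4 × 203 + 132
203 = 1 × 132 + 71
132 = 1 × 71 + 61
71 = 1 × 61 + 10
61 = 6 × 10 + 1
10 = 10 × 1 + 0

GCD(944, 203) = 1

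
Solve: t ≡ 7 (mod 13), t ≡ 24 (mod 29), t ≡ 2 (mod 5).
M = 13 × 29 × 5 = 1885. M₁ = 145, y₁ ≡ 7 (mod 13). M₂ = 65, y₂ ≡ 25 (mod 29). M₃ = 377, y₃ ≡ 3 (mod 5). t = 7×145×7 + 24×65×25 + 2×377×3 ≡ 1242 (mod 1885)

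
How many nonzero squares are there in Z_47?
For prime 47, there are (p-1)/2 = (47-1)/2 = 23 quadratic residues (excluding 0).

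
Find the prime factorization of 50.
2 × 5^2

Divide by primes starting from smallest:
50 ÷ 2 = 25
25 ÷ 5 = 5
5 ÷ 5 = 1

50 = 2 × 5^2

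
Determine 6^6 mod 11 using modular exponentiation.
6 = 4 + 2 (binary 110). Repeated squaring mod 11: 6^1 ≡ 6; 6^2 ≡ 6² = 36 ≡ 3; 6^4 ≡ 3² = 9 ≡ 9. Multiply: 6^6 = 6^4 × 6^2 ≡ 9 × 3 (mod 11): 9 × 3 = 27 ≡ 5. So 6^6 ≡ 5 (mod 11).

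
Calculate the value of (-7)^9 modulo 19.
(-7) ≡ 12 (mod 19). 9 = 8 + 1 (binary 1001). Repeated squaring mod 19: 12^1 ≡ 12; 12^2 ≡ 12² = 144 ≡ 11; 12^4 ≡ 11² = 121 ≡ 7; 12^8 ≡ 7² = 49 ≡ 11. Multiply: (-7)^9 ≡ 12^8 × 12^1 ≡ 11 × 12 (mod 19): 11 × 12 = 132 ≡ 18. So (-7)^9 ≡ 18 (mod 19).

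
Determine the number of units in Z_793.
720

Prime factorization: 793 = 13 × 61
Using the formula φ(n) = n × Π(1 - 1/p) for each prime factor p:
φ(793) = 793 × (1 - 1/13) × (1 - 1/61)
φ(793) = 720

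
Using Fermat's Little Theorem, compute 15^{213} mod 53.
44

By Fermat's Little Theorem, a^(p-1) ≡ 1 (mod p) for prime p and gcd(a, p) = 1
Here p = 53, so 15^52 ≡ 1 (mod 53)
We can reduce the exponent: 213 mod 52 = 5
So 15^213 ≡ 15^5 (mod 53)
Computing: 15^5 mod 53 = 44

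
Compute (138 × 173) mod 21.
18

(138 × 173) = 23874
23874 mod 21 = 18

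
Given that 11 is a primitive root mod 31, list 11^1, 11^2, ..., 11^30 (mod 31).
g^1, g^2, ..., g^{30} mod 31: {11, 28, 29, 9, 6, 4, 13, 19, 23, 5, 24, 16, 21, 14, 30, 20, 3, 2, 22, 25, 27, 18, 12, 8, 26, 7, 15, 10, 17, 1}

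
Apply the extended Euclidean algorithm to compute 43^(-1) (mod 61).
Extended GCD: 43(-17) + 61(12) = 1. So 43^(-1) ≡ 44 ≡ 44 (mod 61). Verify: 43 × 44 = 1892 ≡ 1 (mod 61)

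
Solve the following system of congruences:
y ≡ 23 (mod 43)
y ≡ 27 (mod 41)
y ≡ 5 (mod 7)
10687

Using the Chinese Remainder Theorem:
M = product of moduli = 12341
For equation 1: M_1 = 287, 287 ≡ 29 (mod 43), inverse of 287 mod 43 is 3 (check: 29 × 3 = 87 ≡ 1 (mod 43))
For equation 2: M_2 = 301, 301 ≡ 14 (mod 41), inverse of 301 mod 41 is 3 (check: 14 × 3 = 42 ≡ 1 (mod 41))
For equation 3: M_3 = 1763, 1763 ≡ 6 (mod 7), inverse of 1763 mod 7 is 6 (check: 6 × 6 = 36 ≡ 1 (mod 7))
Combine: y ≡ Σ r_i×M_i×(M_i⁻¹ mod m_i) = 23×287×3 + 27×301×3 + 5×1763×6 = 19803 + 24381 + 52890 = 97074
97074 mod 12341 = 10687
y ≡ 10687 (mod 12341)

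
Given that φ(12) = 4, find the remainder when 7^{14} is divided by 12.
By Euler: 7^{4} ≡ 1 (mod 12) since gcd(7, 12) = 1. 14 = 3×4 + 2. So 7^{14} ≡ 7^{2} ≡ 1 (mod 12)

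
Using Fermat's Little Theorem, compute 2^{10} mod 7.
2

By Fermat's Little Theorem, a^(p-1) ≡ 1 (mod p) for prime p and gcd(a, p) = 1
Here p = 7, so 2^6 ≡ 1 (mod 7)
We can reduce the exponent: 10 mod 6 = 4
So 2^10 ≡ 2^4 (mod 7)
Computing: 2^4 mod 7 = 2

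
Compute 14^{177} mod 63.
35

Using successive squaring:
Binary expansion of 177: 10110001
Powers of 14 mod 63 (each is the square of the previous):
  14^1 ≡ 14 (mod 63)
  14^2 ≡ 14² = 196 ≡ 7 (mod 63)
  14^4 ≡ 7² = 49 ≡ 49 (mod 63)
  14^8 ≡ 49² = 2401 ≡ 7 (mod 63)
  14^16 ≡ 7² = 49 ≡ 49 (mod 63)
  14^32 ≡ 49² = 2401 ≡ 7 (mod 63)
  14^64 ≡ 7² = 49 ≡ 49 (mod 63)
  14^128 ≡ 49² = 2401 ≡ 7 (mod 63)
177 = 128 + 32 + 16 + 1, so 14^177 = 14^128 × 14^32 × 14^16 × 14^1 ≡ 7 × 7 × 49 × 14 (mod 63)
Multiplying step by step:
  7 × 7 = 49 ≡ 49 (mod 63)
  49 × 49 = 2401 ≡ 7 (mod 63)
  7 × 14 = 98 ≡ 35 (mod 63)
Result: 14^177 ≡ 35 (mod 63)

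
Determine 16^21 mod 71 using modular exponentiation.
Using repeated squaring. 21 = 16 + 4 + 1 (binary 10101). Repeated squaring mod 71: 16^1 ≡ 16; 16^2 ≡ 16² = 256 ≡ 43; 16^4 ≡ 43² = 1849 ≡ 3; 16^8 ≡ 3² = 9 ≡ 9; 16^16 ≡ 9² = 81 ≡ 10. Multiply: 16^21 = 16^16 × 16^4 × 16^1 ≡ 10 × 3 × 16 (mod 71): 10 × 3 = 30 ≡ 30; 30 × 16 = 480 ≡ 54. So 16^21 ≡ 54 (mod 71).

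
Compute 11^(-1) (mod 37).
11^(-1) ≡ 27 (mod 37). Verification: 11 × 27 = 297 ≡ 1 (mod 37)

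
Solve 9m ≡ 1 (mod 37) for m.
9^(-1) ≡ 33 (mod 37). Verification: 9 × 33 = 297 ≡ 1 (mod 37)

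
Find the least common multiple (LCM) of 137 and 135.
18495

First find GCD(137, 135) using the Euclidean algorithm:
137 = 1 × 135 + 2
135 = 67 × 2 + 1
2 = 2 × 1 + 0
GCD(137, 135) = 1

LCM formula: LCM(a, b) = (a × b) / GCD(a, b)
LCM(137, 135) = (137 × 135) / 1
LCM(137, 135) = 18495 / 1
LCM(137, 135) = 18495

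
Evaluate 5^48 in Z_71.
Using repeated squaring. 48 = 32 + 16 (binary 110000). Repeated squaring mod 71: 5^1 ≡ 5; 5^2 ≡ 5² = 25 ≡ 25; 5^4 ≡ 25² = 625 ≡ 57; 5^8 ≡ 57² = 3249 ≡ 54; 5^16 ≡ 54² = 2916 ≡ 5; 5^32 ≡ 5² = 25 ≡ 25. Multiply: 5^48 = 5^32 × 5^16 ≡ 25 × 5 (mod 71): 25 × 5 = 125 ≡ 54. So 5^48 ≡ 54 (mod 71).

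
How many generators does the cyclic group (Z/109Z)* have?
36

The number of primitive roots modulo p is φ(p-1) = φ(108)
φ(108) = 36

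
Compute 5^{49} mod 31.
5

Using successive squaring:
Binary expansion of 49: 110001
Powers of 5 mod 31 (each is the square of the previous):
  5^1 ≡ 5 (mod 31)
  5^2 ≡ 5² = 25 ≡ 25 (mod 31)
  5^4 ≡ 25² = 625 ≡ 5 (mod 31)
  5^8 ≡ 5² = 25 ≡ 25 (mod 31)
  5^16 ≡ 25² = 625 ≡ 5 (mod 31)
  5^32 ≡ 5² = 25 ≡ 25 (mod 31)
49 = 32 + 16 + 1, so 5^49 = 5^32 × 5^16 × 5^1 ≡ 25 × 5 × 5 (mod 31)
Multiplying step by step:
  25 × 5 = 125 ≡ 1 (mod 31)
  1 × 5 = 5 ≡ 5 (mod 31)
Result: 5^49 ≡ 5 (mod 31)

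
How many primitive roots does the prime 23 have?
Number of primitive roots mod 23 = φ(22) = 10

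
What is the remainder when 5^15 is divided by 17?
Using repeated squaring. 15 = 8 + 4 + 2 + 1 (binary 1111). Repeated squaring mod 17: 5^1 ≡ 5; 5^2 ≡ 5² = 25 ≡ 8; 5^4 ≡ 8² = 64 ≡ 13; 5^8 ≡ 13² = 169 ≡ 16. Multiply: 5^15 = 5^8 × 5^4 × 5^2 × 5^1 ≡ 16 × 13 × 8 × 5 (mod 17): 16 × 13 = 208 ≡ 4; 4 × 8 = 32 ≡ 15; 15 × 5 = 75 ≡ 7. So 5^15 ≡ 7 (mod 17).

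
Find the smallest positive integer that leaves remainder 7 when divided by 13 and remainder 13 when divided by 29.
M = 13 × 29 = 377. M₁ = 29, y₁ ≡ 9 (mod 13). M₂ = 13, y₂ ≡ 9 (mod 29). x = 7×29×9 + 13×13×9 ≡ 332 (mod 377). The smallest positive such number is 332.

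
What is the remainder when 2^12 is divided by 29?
Using repeated squaring. 12 = 8 + 4 (binary 1100). Repeated squaring mod 29: 2^1 ≡ 2; 2^2 ≡ 2² = 4 ≡ 4; 2^4 ≡ 4² = 16 ≡ 16; 2^8 ≡ 16² = 256 ≡ 24. Multiply: 2^12 = 2^8 × 2^4 ≡ 24 × 16 (mod 29): 24 × 16 = 384 ≡ 7. So 2^12 ≡ 7 (mod 29).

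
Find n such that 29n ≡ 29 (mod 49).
1

Since gcd(29, 49) = 1 divides 29, a solution exists.
Multiply both sides by the inverse of 29 mod 49:
  29^(-1) mod 49 = 22
  x ≡ 22 × 29 ≡ 638 ≡ 1 (mod 49)
Verification: 29 × 1 = 29 = 0 × 49 + 29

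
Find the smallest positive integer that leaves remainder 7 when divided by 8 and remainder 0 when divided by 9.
M = 8 × 9 = 72. M₁ = 9, y₁ ≡ 1 (mod 8). M₂ = 8, y₂ ≡ 8 (mod 9). x = 7×9×1 + 0×8×8 ≡ 63 (mod 72). The smallest positive such number is 63.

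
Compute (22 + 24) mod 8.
6

(22 + 24) = 46
46 mod 8 = 6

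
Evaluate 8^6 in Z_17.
6 = 4 + 2 (binary 110). Repeated squaring mod 17: 8^1 ≡ 8; 8^2 ≡ 8² = 64 ≡ 13; 8^4 ≡ 13² = 169 ≡ 16. Multiply: 8^6 = 8^4 × 8^2 ≡ 16 × 13 (mod 17): 16 × 13 = 208 ≡ 4. So 8^6 ≡ 4 (mod 17).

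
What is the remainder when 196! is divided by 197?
By Wilson's theorem, (196)! ≡ -1 ≡ 196 (mod 197)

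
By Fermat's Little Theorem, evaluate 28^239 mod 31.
By Fermat: 28^{30} ≡ 1 (mod 31). 239 = 7×30 + 29. So 28^{239} ≡ 28^{29} ≡ 10 (mod 31)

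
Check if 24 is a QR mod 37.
By Euler's criterion: 24^{18} ≡ 36 (mod 37). Since this equals -1 (≡ 36), 24 is not a QR.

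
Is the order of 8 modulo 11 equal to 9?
No, the actual order is 10, not 9.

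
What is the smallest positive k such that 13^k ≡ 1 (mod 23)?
Powers of 13 mod 23: 13^1≡13, 13^2≡8, 13^3≡12, 13^4≡18, 13^5≡4, 13^6≡6, 13^7≡9, 13^8≡2, 13^9≡3, 13^10≡16, 13^11≡1. Order = 11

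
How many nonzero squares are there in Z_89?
For prime 89, there are (p-1)/2 = (89-1)/2 = 44 quadratic residues (excluding 0).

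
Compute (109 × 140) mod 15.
5

(109 × 140) = 15260
15260 mod 15 = 5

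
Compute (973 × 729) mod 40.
37

(973 × 729) = 709317
709317 mod 40 = 37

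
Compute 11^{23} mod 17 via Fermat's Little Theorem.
3

By Fermat's Little Theorem, a^(p-1) ≡ 1 (mod p) for prime p and gcd(a, p) = 1
Here p = 17, so 11^16 ≡ 1 (mod 17)
We can reduce the exponent: 23 mod 16 = 7
So 11^23 ≡ 11^7 (mod 17)
Computing: 11^7 mod 17 = 3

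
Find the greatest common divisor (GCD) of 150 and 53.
1

Using the Euclidean algorithm:
150 = 2 × 53 + 44
53 = 1 × 44 + 9
44 = 4 × 9 + 8
9 = 1 × 8 + 1
8 = 8 × 1 + 0

GCD(150, 53) = 1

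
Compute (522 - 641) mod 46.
19

(522 - 641) = -119
-119 mod 46 = 19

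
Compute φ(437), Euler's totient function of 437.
396

Prime factorization: 437 = 19 × 23
Using the formula φ(n) = n × Π(1 - 1/p) for each prime factor p:
φ(437) = 437 × (1 - 1/19) × (1 - 1/23)
φ(437) = 396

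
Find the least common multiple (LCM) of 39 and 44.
1716

First find GCD(39, 44) using the Euclidean algorithm:
39 = 0 × 44 + 39
44 = 1 × 39 + 5
39 = 7 × 5 + 4
5 = 1 × 4 + 1
4 = 4 × 1 + 0
GCD(39, 44) = 1

LCM formula: LCM(a, b) = (a × b) / GCD(a, b)
LCM(39, 44) = (39 × 44) / 1
LCM(39, 44) = 1716 / 1
LCM(39, 44) = 1716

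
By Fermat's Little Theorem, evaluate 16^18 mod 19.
By Fermat's Little Theorem, 16^{18} ≡ 1 (mod 19) since 19 is prime and gcd(16, 19) = 1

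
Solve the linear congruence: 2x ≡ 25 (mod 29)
27

Since gcd(2, 29) = 1 divides 25, a solution exists.
Multiply both sides by the inverse of 2 mod 29:
  2^(-1) mod 29 = 15
  x ≡ 15 × 25 ≡ 375 ≡ 27 (mod 29)
Verification: 2 × 27 = 54 = 1 × 29 + 25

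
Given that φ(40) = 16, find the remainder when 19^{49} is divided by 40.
By Euler: 19^{16} ≡ 1 (mod 40) since gcd(19, 40) = 1. 49 = 3×16 + 1. So 19^{49} ≡ 19^{1} ≡ 19 (mod 40)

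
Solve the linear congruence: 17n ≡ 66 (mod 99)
33

Since gcd(17, 99) = 1 divides 66, a solution exists.
Multiply both sides by the inverse of 17 mod 99:
  17^(-1) mod 99 = 35
  x ≡ 35 × 66 ≡ 2310 ≡ 33 (mod 99)
Verification: 17 × 33 = 561 = 5 × 99 + 66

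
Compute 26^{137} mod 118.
78

Using successive squaring:
Binary expansion of 137: 10001001
Powers of 26 mod 118 (each is the square of the previous):
  26^1 ≡ 26 (mod 118)
  26^2 ≡ 26² = 676 ≡ 86 (mod 118)
  26^4 ≡ 86² = 7396 ≡ 80 (mod 118)
  26^8 ≡ 80² = 6400 ≡ 28 (mod 118)
  26^16 ≡ 28² = 784 ≡ 76 (mod 118)
  26^32 ≡ 76² = 5776 ≡ 112 (mod 118)
  26^64 ≡ 112² = 12544 ≡ 36 (mod 118)
  26^128 ≡ 36² = 1296 ≡ 116 (mod 118)
137 = 128 + 8 + 1, so 26^137 = 26^128 × 26^8 × 26^1 ≡ 116 × 28 × 26 (mod 118)
Multiplying step by step:
  116 × 28 = 3248 ≡ 62 (mod 118)
  62 × 26 = 1612 ≡ 78 (mod 118)
Result: 26^137 ≡ 78 (mod 118)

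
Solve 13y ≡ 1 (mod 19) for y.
3

Using Extended Euclidean Algorithm:
gcd(13, 19) = 1
Bezout coefficients: 13 × 3 + 19 × -2 = 1
So 13 × 3 ≡ 1 (mod 19)
The inverse is 3 mod 19 = 3
Verification: 13 × 3 = 39 = 2 × 19 + 1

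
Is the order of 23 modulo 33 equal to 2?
Yes, ord_33(23) = 2.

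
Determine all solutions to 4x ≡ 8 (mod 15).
2

Since gcd(4, 15) = 1 divides 8, a solution exists.
Multiply both sides by the inverse of 4 mod 15:
  4^(-1) mod 15 = 4
  x ≡ 4 × 8 ≡ 32 ≡ 2 (mod 15)
Verification: 4 × 2 = 8 = 0 × 15 + 8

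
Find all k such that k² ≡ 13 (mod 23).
The square roots of 13 mod 23 are 6 and 17. Verify: 6² = 36 ≡ 13 (mod 23)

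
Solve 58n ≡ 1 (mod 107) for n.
58^(-1) ≡ 24 (mod 107). Verification: 58 × 24 = 1392 ≡ 1 (mod 107)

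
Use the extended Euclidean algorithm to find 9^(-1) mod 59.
Extended GCD: 9(-13) + 59(2) = 1. So 9^(-1) ≡ 46 ≡ 46 (mod 59). Verify: 9 × 46 = 414 ≡ 1 (mod 59)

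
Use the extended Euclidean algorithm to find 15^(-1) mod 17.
Extended GCD: 15(8) + 17(-7) = 1. So 15^(-1) ≡ 8 ≡ 8 (mod 17). Verify: 15 × 8 = 120 ≡ 1 (mod 17)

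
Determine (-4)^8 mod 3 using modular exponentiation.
(-4) ≡ 2 (mod 3). 8 = 8 (binary 1000). Repeated squaring mod 3: 2^1 ≡ 2; 2^2 ≡ 2² = 4 ≡ 1; 2^4 ≡ 1² = 1 ≡ 1; 2^8 ≡ 1² = 1 ≡ 1. So (-4)^8 ≡ 1 (mod 3).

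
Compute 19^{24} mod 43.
21

Using successive squaring:
Binary expansion of 24: 11000
Powers of 19 mod 43 (each is the square of the previous):
  19^1 ≡ 19 (mod 43)
  19^2 ≡ 19² = 361 ≡ 17 (mod 43)
  19^4 ≡ 17² = 289 ≡ 31 (mod 43)
  19^8 ≡ 31² = 961 ≡ 15 (mod 43)
  19^16 ≡ 15² = 225 ≡ 10 (mod 43)
24 = 16 + 8, so 19^24 = 19^16 × 19^8 ≡ 10 × 15 (mod 43)
Multiplying step by step:
  10 × 15 = 150 ≡ 21 (mod 43)
Result: 19^24 ≡ 21 (mod 43)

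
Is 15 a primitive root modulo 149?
p - 1 = 148 has prime divisors 2, 37. Check 15^(148/q) mod 149 for each: 15^(148/2) = 15^74 ≡ 148, 15^(148/37) = 15^4 ≡ 114 (mod 149). None of these is 1, so 15 has order 148 = φ(149), so it is a primitive root mod 149.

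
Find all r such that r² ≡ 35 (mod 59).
The square roots of 35 mod 59 are 25 and 34. Verify: 25² = 625 ≡ 35 (mod 59)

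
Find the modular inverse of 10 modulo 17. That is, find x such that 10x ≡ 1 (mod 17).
12

Using Extended Euclidean Algorithm:
gcd(10, 17) = 1
Bezout coefficients: 10 × -5 + 17 × 3 = 1
So 10 × -5 ≡ 1 (mod 17)
The inverse is -5 mod 17 = 12
Verification: 10 × 12 = 120 = 7 × 17 + 1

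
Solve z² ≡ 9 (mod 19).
The square roots of 9 mod 19 are 16 and 3. Verify: 16² = 256 ≡ 9 (mod 19)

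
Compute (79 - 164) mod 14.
13

(79 - 164) = -85
-85 mod 14 = 13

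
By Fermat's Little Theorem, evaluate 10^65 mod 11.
By Fermat: 10^{10} ≡ 1 (mod 11). 65 = 6×10 + 5. So 10^{65} ≡ 10^{5} ≡ 10 (mod 11)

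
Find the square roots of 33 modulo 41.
The square roots of 33 mod 41 are 19 and 22. Verify: 19² = 361 ≡ 33 (mod 41)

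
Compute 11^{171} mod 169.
122

Using successive squaring:
Binary expansion of 171: 10101011
Powers of 11 mod 169 (each is the square of the previous):
  11^1 ≡ 11 (mod 169)
  11^2 ≡ 11² = 121 ≡ 121 (mod 169)
  11^4 ≡ 121² = 14641 ≡ 107 (mod 169)
  11^8 ≡ 107² = 11449 ≡ 126 (mod 169)
  11^16 ≡ 126² = 15876 ≡ 159 (mod 169)
  11^32 ≡ 159² = 25281 ≡ 100 (mod 169)
  11^64 ≡ 100² = 10000 ≡ 29 (mod 169)
  11^128 ≡ 29² = 841 ≡ 165 (mod 169)
171 = 128 + 32 + 8 + 2 + 1, so 11^171 = 11^128 × 11^32 × 11^8 × 11^2 × 11^1 ≡ 165 × 100 × 126 × 121 × 11 (mod 169)
Multiplying step by step:
  165 × 100 = 16500 ≡ 107 (mod 169)
  107 × 126 = 13482 ≡ 131 (mod 169)
  131 × 121 = 15851 ≡ 134 (mod 169)
  134 × 11 = 1474 ≡ 122 (mod 169)
Result: 11^171 ≡ 122 (mod 169)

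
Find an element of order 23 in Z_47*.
2 has order 23 mod 47 since 2^{23} ≡ 1 (mod 47) and no smaller power works.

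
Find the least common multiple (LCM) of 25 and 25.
25

First find GCD(25, 25) using the Euclidean algorithm:
25 = 1 × 25 + 0
GCD(25, 25) = 25

LCM formula: LCM(a, b) = (a × b) / GCD(a, b)
LCM(25, 25) = (25 × 25) / 25
LCM(25, 25) = 625 / 25
LCM(25, 25) = 25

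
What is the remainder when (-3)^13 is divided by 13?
Using Fermat: (-3)^{12} ≡ 1 (mod 13). 13 ≡ 1 (mod 12). So (-3)^{13} ≡ (-3)^{1} ≡ 10 (mod 13)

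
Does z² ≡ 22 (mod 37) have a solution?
By Euler's criterion: 22^{18} ≡ 36 (mod 37). Since this equals -1 (≡ 36), 22 is not a QR.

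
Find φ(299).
264

Prime factorization: 299 = 13 × 23
Using the formula φ(n) = n × Π(1 - 1/p) for each prime factor p:
φ(299) = 299 × (1 - 1/13) × (1 - 1/23)
φ(299) = 264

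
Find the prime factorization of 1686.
2 × 3 × 281

Divide by primes starting from smallest:
1686 ÷ 2 = 843
843 ÷ 3 = 281
281 ÷ 281 = 1

1686 = 2 × 3 × 281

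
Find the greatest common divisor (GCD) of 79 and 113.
1

Using the Euclidean algorithm:
79 = 0 × 113 + 79
113 = 1 × 79 + 34
79 = 2 × 34 + 11
34 = 3 × 11 + 1
11 = 11 × 1 + 0

GCD(79, 113) = 1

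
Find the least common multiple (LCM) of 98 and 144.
7056

First find GCD(98, 144) using the Euclidean algorithm:
98 = 0 × 144 + 98
144 = 1 × 98 + 46
98 = 2 × 46 + 6
46 = 7 × 6 + 4
6 = 1 × 4 + 2
4 = 2 × 2 + 0
GCD(98, 144) = 2

LCM formula: LCM(a, b) = (a × b) / GCD(a, b)
LCM(98, 144) = (98 × 144) / 2
LCM(98, 144) = 14112 / 2
LCM(98, 144) = 7056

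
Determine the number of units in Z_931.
756

Prime factorization: 931 = 7^2 × 19
Using the formula φ(n) = n × Π(1 - 1/p) for each prime factor p:
φ(931) = 931 × (1 - 1/7) × (1 - 1/19)
φ(931) = 756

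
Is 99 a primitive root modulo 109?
Yes

To verify, check if 99^(108/q) ≢ 1 (mod 109) for each prime divisor q of 108
Divisors of 108 = 108: [1, 2, 3, 4, 6, 9, 12, 18, 27, 36, 54, 108]
  99^(108/2) = 99^54 ≡ 108 (mod 109)
  99^(108/3) = 99^36 ≡ 63 (mod 109)
Conclusion: 99 is a primitive root modulo 109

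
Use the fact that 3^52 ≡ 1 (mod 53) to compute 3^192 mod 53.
By Fermat: 3^{52} ≡ 1 (mod 53). 192 = 3×52 + 36. So 3^{192} ≡ 3^{36} ≡ 46 (mod 53)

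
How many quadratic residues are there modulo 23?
For prime 23, there are (p-1)/2 = (23-1)/2 = 11 quadratic residues (excluding 0).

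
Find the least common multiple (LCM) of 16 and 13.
208

First find GCD(16, 13) using the Euclidean algorithm:
16 = 1 × 13 + 3
13 = 4 × 3 + 1
3 = 3 × 1 + 0
GCD(16, 13) = 1

LCM formula: LCM(a, b) = (a × b) / GCD(a, b)
LCM(16, 13) = (16 × 13) / 1
LCM(16, 13) = 208 / 1
LCM(16, 13) = 208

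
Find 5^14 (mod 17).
Using repeated squaring. 14 = 8 + 4 + 2 (binary 1110). Repeated squaring mod 17: 5^1 ≡ 5; 5^2 ≡ 5² = 25 ≡ 8; 5^4 ≡ 8² = 64 ≡ 13; 5^8 ≡ 13² = 169 ≡ 16. Multiply: 5^14 = 5^8 × 5^4 × 5^2 ≡ 16 × 13 × 8 (mod 17): 16 × 13 = 208 ≡ 4; 4 × 8 = 32 ≡ 15. So 5^14 ≡ 15 (mod 17).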